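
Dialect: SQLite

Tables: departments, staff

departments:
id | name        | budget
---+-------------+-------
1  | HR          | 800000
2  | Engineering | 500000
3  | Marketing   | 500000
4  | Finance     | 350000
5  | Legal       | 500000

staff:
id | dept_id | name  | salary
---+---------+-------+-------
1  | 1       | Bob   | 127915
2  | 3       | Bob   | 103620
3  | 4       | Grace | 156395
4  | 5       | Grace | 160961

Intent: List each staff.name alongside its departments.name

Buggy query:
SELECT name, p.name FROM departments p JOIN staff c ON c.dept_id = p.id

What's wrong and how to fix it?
Bug: 'name' exists in both joined tables, so the database can't tell which one is meant

Fix: Qualify the column with its table alias (c.name)

Corrected query:
SELECT c.name, p.name FROM departments p JOIN staff c ON c.dept_id = p.id

Result:
name  | name     
------+----------
Bob   | HR       
Bob   | Marketing
Grace | Finance  
Grace | Legal    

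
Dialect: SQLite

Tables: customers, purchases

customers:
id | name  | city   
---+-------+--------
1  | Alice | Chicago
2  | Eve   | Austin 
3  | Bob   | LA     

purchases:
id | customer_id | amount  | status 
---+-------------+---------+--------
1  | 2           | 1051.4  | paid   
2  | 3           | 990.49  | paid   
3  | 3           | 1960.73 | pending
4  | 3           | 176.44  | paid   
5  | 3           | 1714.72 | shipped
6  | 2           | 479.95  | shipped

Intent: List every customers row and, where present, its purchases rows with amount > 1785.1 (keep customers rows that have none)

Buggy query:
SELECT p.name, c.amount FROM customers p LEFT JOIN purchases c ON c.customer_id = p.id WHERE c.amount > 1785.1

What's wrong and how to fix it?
Bug: Filtering c.amount in WHERE discards the NULL rows produced by LEFT JOIN, turning it into an inner join

Fix: Put 'c.amount > 1785.1' in the JOIN's ON clause instead of WHERE

Corrected query:
SELECT p.name, c.amount FROM customers p LEFT JOIN purchases c ON c.customer_id = p.id AND c.amount > 1785.1

Result:
name  | amount 
------+--------
Alice | NULL   
Eve   | NULL   
Bob   | 1960.73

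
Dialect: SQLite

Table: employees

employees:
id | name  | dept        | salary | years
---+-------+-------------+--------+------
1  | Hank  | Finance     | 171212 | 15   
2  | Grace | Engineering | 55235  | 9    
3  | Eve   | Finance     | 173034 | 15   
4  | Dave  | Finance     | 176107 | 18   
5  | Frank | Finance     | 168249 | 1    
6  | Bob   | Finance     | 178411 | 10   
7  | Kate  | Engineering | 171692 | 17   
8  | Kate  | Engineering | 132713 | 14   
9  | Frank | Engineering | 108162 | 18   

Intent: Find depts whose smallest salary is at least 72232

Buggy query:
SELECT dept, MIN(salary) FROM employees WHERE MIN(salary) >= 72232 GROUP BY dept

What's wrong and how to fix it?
Bug: MIN() in WHERE is a misuse of aggregate

Fix: Replace WHERE with HAVING after the GROUP BY

Corrected query:
SELECT dept, MIN(salary) FROM employees GROUP BY dept HAVING MIN(salary) >= 72232

Result:
dept    | MIN(salary)
--------+------------
Finance | 168249     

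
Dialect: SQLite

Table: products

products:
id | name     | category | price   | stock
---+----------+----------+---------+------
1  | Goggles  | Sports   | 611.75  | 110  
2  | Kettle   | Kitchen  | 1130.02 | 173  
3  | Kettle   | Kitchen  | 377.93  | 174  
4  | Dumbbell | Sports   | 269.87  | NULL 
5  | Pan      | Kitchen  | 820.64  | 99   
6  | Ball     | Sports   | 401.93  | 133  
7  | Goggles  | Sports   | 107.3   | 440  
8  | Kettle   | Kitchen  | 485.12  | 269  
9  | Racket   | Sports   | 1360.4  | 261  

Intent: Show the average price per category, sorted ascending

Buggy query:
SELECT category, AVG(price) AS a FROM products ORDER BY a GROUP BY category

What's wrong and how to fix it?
Bug: GROUP BY must precede ORDER BY

Fix: Move ORDER BY to the end, after GROUP BY

Corrected query:
SELECT category, AVG(price) AS a FROM products GROUP BY category ORDER BY a

Result:
category | a       
---------+---------
Sports   | 550.25  
Kitchen  | 703.4275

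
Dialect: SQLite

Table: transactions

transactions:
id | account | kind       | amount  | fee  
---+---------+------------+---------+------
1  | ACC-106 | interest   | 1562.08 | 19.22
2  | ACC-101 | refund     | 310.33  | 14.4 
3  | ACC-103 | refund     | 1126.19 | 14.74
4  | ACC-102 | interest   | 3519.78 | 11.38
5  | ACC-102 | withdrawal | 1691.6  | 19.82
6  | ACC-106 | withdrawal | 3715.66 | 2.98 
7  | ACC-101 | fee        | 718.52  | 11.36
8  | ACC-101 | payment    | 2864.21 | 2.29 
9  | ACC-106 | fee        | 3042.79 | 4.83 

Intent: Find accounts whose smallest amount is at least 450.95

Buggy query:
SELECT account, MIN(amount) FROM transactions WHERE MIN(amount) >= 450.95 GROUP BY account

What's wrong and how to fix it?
Bug: MIN() in WHERE is a misuse of aggregate

Fix: Replace WHERE with HAVING after the GROUP BY

Corrected query:
SELECT account, MIN(amount) FROM transactions GROUP BY account HAVING MIN(amount) >= 450.95

Result:
account | MIN(amount)
--------+------------
ACC-102 | 1691.6     
ACC-103 | 1126.19    
ACC-106 | 1562.08    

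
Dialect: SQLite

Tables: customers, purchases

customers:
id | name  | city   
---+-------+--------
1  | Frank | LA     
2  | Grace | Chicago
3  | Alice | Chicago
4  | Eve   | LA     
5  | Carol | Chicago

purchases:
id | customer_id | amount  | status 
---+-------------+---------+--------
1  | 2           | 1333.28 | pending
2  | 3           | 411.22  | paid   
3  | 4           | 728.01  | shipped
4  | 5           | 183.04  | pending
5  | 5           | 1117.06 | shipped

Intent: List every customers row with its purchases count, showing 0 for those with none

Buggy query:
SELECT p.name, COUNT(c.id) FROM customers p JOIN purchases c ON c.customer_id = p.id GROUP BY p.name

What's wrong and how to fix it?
Bug: An inner join excludes parents with zero children

Fix: Switch to LEFT JOIN to retain unmatched parent rows

Corrected query:
SELECT p.name, COUNT(c.id) FROM customers p LEFT JOIN purchases c ON c.customer_id = p.id GROUP BY p.name

Result:
name  | COUNT(c.id)
------+------------
Alice | 1          
Carol | 2          
Eve   | 1          
Frank | 0          
Grace | 1          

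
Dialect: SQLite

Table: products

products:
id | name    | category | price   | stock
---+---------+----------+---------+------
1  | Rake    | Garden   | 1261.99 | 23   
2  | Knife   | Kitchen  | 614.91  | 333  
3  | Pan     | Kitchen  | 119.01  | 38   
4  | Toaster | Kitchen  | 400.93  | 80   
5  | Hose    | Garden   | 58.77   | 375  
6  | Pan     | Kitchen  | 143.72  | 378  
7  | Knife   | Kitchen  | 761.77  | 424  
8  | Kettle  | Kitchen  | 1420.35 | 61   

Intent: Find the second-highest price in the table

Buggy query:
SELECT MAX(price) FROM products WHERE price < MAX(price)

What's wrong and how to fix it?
Bug: MAX(price) on the right of the comparison is an aggregate-in-WHERE error

Fix: Compute the overall MAX in a subquery, then take MAX of rows below it

Corrected query:
SELECT MAX(price) FROM products WHERE price < (SELECT MAX(price) FROM products)

Result:
MAX(price)
----------
1261.99   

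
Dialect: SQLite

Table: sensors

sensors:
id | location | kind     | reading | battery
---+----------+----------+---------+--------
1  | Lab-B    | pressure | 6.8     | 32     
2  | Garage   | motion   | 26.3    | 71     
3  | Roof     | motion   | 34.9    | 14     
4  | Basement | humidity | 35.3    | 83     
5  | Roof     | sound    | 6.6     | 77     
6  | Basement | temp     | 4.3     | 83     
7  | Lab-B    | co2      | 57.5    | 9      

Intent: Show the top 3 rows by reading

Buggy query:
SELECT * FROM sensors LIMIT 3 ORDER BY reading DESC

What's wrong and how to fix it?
Bug: ORDER BY cannot follow LIMIT; LIMIT is the final clause

Fix: Swap the clauses: ORDER BY first, then LIMIT

Corrected query:
SELECT * FROM sensors ORDER BY reading DESC LIMIT 3

Result:
id | location | kind     | reading | battery
---+----------+----------+---------+--------
7  | Lab-B    | co2      | 57.5    | 9      
4  | Basement | humidity | 35.3    | 83     
3  | Roof     | motion   | 34.9    | 14     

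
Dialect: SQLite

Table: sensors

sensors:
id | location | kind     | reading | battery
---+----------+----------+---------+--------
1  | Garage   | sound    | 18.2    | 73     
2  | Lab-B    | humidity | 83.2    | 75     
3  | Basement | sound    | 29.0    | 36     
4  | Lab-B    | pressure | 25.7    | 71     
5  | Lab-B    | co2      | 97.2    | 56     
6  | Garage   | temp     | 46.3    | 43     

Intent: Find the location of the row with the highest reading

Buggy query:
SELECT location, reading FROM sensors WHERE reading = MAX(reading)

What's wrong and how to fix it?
Bug: MAX(reading) is an aggregate and cannot be used directly in WHERE

Fix: Wrap MAX in a scalar subquery so WHERE compares against a single value

Corrected query:
SELECT location, reading FROM sensors WHERE reading = (SELECT MAX(reading) FROM sensors)

Result:
location | reading
---------+--------
Lab-B    | 97.2   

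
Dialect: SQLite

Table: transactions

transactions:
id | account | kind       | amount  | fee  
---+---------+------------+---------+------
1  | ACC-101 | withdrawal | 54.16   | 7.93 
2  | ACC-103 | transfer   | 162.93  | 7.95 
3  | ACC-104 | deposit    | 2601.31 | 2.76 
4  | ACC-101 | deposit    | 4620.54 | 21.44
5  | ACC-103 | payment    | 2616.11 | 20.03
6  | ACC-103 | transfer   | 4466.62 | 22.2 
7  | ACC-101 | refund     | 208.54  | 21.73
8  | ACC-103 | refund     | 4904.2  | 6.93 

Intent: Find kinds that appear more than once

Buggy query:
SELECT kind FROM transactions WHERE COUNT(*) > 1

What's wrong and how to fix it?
Bug: COUNT(*) is an aggregate and cannot be used in WHERE

Fix: Group first, then use HAVING for the count condition

Corrected query:
SELECT kind FROM transactions GROUP BY kind HAVING COUNT(*) > 1

Result:
kind    
--------
deposit 
refund  
transfer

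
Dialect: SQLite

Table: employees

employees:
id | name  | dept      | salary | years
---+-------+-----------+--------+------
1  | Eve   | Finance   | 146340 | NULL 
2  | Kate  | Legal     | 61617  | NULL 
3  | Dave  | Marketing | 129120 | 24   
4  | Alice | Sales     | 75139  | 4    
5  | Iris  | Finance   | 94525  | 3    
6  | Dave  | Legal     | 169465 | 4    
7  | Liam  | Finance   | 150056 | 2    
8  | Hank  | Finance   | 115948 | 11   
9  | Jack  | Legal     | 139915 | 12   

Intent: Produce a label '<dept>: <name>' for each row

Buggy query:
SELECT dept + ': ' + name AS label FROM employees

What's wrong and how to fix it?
Bug: '+' is numeric addition; on text columns SQLite converts them to 0 instead of concatenating

Fix: Use the || operator for string concatenation

Corrected query:
SELECT dept || ': ' || name AS label FROM employees

Result:
label          
---------------
Finance: Eve   
Legal: Kate    
Marketing: Dave
Sales: Alice   
Finance: Iris  
Legal: Dave    
Finance: Liam  
Finance: Hank  
Legal: Jack    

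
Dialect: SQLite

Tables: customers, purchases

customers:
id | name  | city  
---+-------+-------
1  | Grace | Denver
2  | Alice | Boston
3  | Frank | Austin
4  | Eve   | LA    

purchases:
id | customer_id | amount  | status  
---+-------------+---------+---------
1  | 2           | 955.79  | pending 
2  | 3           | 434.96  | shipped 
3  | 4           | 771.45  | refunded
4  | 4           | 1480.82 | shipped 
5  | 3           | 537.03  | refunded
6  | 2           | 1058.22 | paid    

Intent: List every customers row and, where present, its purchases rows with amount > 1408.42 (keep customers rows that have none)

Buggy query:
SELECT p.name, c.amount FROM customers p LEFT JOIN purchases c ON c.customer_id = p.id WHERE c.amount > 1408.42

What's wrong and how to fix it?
Bug: Filtering c.amount in WHERE discards the NULL rows produced by LEFT JOIN, turning it into an inner join

Fix: Move the right-table condition into the ON clause so unmatched parents are kept

Corrected query:
SELECT p.name, c.amount FROM customers p LEFT JOIN purchases c ON c.customer_id = p.id AND c.amount > 1408.42

Result:
name  | amount 
------+--------
Grace | NULL   
Alice | NULL   
Frank | NULL   
Eve   | 1480.82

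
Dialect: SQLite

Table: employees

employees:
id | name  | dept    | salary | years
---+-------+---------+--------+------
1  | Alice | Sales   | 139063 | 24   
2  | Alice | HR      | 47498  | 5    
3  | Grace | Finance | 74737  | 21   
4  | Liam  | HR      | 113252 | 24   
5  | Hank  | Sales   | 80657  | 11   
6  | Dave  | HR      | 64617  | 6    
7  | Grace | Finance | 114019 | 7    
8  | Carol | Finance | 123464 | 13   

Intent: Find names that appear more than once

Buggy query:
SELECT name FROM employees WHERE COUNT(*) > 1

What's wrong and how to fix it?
Bug: COUNT(*) is an aggregate and cannot be used in WHERE

Fix: GROUP BY name, then filter groups with HAVING COUNT(*) > 1

Corrected query:
SELECT name FROM employees GROUP BY name HAVING COUNT(*) > 1

Result:
name 
-----
Alice
Grace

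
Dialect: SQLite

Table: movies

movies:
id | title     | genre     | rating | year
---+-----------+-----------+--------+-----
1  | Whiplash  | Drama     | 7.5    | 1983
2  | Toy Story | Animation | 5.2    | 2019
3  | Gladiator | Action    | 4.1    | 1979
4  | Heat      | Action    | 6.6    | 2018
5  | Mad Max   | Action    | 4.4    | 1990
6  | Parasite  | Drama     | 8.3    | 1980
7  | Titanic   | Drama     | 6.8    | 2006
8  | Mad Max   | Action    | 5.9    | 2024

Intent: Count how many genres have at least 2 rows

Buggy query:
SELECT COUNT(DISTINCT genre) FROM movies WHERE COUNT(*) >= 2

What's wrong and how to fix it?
Bug: COUNT(*) cannot appear in WHERE; the per-group count doesn't exist yet

Fix: Use a subquery that GROUPs and filters with HAVING, then count its rows

Corrected query:
SELECT COUNT(*) FROM (SELECT genre FROM movies GROUP BY genre HAVING COUNT(*) >= 2)

Result:
COUNT(*)
--------
2       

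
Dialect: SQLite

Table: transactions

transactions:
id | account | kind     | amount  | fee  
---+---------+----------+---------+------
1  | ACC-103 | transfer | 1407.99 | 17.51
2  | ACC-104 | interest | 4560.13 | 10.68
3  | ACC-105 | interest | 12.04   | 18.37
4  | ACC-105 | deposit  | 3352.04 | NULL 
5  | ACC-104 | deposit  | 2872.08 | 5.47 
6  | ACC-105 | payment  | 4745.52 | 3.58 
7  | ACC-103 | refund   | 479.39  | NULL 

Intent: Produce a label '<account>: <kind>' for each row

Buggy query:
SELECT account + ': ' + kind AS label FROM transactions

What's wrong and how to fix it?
Bug: '+' is numeric addition; on text columns SQLite converts them to 0 instead of concatenating

Fix: Replace + with || to concatenate text

Corrected query:
SELECT account || ': ' || kind AS label FROM transactions

Result:
label            
-----------------
ACC-103: transfer
ACC-104: interest
ACC-105: interest
ACC-105: deposit 
ACC-104: deposit 
ACC-105: payment 
ACC-103: refund  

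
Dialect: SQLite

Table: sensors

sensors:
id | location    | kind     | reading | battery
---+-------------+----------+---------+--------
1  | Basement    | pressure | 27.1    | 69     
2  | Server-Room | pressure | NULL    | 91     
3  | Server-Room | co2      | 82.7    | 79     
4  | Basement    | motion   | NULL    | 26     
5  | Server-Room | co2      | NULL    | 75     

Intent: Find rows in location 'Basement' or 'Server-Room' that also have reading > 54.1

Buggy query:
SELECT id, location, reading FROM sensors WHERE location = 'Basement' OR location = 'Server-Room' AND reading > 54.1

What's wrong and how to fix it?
Bug: Without parentheses, AND is evaluated before OR, so the reading filter only applies to the 'Server-Room' branch

Fix: Group the OR with parentheses (or use IN), then AND the threshold

Corrected query:
SELECT id, location, reading FROM sensors WHERE (location = 'Basement' OR location = 'Server-Room') AND reading > 54.1

Result:
id | location    | reading
---+-------------+--------
3  | Server-Room | 82.7   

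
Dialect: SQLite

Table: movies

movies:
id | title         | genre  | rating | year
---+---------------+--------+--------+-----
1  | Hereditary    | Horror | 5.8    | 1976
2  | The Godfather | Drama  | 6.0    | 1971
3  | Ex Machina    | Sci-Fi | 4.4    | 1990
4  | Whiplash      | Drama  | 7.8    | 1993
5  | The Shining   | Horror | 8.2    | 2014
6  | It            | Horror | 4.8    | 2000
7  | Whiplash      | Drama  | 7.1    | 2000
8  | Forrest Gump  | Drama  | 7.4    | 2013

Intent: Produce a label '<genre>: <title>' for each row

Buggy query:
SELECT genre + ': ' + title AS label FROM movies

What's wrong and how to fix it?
Bug: '+' is numeric addition; on text columns SQLite converts them to 0 instead of concatenating

Fix: Use the || operator for string concatenation

Corrected query:
SELECT genre || ': ' || title AS label FROM movies

Result:
label               
--------------------
Horror: Hereditary  
Drama: The Godfather
Sci-Fi: Ex Machina  
Drama: Whiplash     
Horror: The Shining 
Horror: It          
Drama: Whiplash     
Drama: Forrest Gump 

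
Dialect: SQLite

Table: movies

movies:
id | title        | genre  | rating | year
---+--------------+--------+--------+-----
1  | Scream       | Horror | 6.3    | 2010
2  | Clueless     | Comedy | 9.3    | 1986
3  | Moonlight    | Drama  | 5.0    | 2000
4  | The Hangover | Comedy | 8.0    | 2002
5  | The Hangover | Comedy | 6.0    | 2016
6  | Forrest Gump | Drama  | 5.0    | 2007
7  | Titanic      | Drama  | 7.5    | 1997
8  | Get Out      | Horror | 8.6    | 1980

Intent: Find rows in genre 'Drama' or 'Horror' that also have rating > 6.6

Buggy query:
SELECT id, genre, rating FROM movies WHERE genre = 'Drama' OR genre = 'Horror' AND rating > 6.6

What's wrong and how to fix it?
Bug: Without parentheses, AND is evaluated before OR, so the rating filter only applies to the 'Horror' branch

Fix: Add parentheses around the OR so the AND applies to both alternatives

Corrected query:
SELECT id, genre, rating FROM movies WHERE (genre = 'Drama' OR genre = 'Horror') AND rating > 6.6

Result:
id | genre  | rating
---+--------+-------
7  | Drama  | 7.5   
8  | Horror | 8.6   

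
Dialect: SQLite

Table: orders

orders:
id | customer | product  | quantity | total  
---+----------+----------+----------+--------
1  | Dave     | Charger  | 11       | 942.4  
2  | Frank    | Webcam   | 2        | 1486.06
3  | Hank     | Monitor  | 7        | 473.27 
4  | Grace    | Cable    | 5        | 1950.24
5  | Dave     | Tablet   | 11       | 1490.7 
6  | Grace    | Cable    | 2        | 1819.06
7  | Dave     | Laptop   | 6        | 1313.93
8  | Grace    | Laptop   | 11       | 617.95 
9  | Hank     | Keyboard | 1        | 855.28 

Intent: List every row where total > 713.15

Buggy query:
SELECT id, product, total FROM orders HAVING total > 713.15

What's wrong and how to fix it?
Bug: HAVING filters the output of aggregation, but this query has no GROUP BY and no aggregate functions, so SQLite rejects it (HAVING clause on a non-aggregate query); the condition here is per row

Fix: Use WHERE for row-level filtering

Corrected query:
SELECT id, product, total FROM orders WHERE total > 713.15

Result:
id | product  | total  
---+----------+--------
1  | Charger  | 942.4  
2  | Webcam   | 1486.06
4  | Cable    | 1950.24
5  | Tablet   | 1490.7 
6  | Cable    | 1819.06
7  | Laptop   | 1313.93
9  | Keyboard | 855.28 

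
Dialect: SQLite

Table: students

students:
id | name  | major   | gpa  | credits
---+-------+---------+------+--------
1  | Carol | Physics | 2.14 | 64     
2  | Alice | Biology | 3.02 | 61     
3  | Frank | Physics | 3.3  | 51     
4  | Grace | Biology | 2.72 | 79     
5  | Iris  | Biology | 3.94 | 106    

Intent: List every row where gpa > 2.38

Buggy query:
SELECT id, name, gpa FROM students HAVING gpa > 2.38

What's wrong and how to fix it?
Bug: HAVING filters the output of aggregation, but this query has no GROUP BY and no aggregate functions, so SQLite rejects it (HAVING clause on a non-aggregate query); the condition here is per row

Fix: Replace HAVING with WHERE since the condition applies to individual rows

Corrected query:
SELECT id, name, gpa FROM students WHERE gpa > 2.38

Result:
id | name  | gpa 
---+-------+-----
2  | Alice | 3.02
3  | Frank | 3.3 
4  | Grace | 2.72
5  | Iris  | 3.94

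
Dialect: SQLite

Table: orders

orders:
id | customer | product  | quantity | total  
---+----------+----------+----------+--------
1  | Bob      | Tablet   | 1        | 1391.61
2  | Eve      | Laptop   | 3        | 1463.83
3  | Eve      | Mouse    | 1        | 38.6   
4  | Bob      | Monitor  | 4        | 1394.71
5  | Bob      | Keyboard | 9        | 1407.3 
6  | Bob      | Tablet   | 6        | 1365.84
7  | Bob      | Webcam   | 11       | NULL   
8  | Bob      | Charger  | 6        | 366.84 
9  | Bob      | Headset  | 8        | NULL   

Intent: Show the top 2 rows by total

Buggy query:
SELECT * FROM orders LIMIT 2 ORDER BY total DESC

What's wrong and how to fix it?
Bug: LIMIT must come after ORDER BY

Fix: Swap the clauses: ORDER BY first, then LIMIT

Corrected query:
SELECT * FROM orders ORDER BY total DESC LIMIT 2

Result:
id | customer | product  | quantity | total  
---+----------+----------+----------+--------
2  | Eve      | Laptop   | 3        | 1463.83
5  | Bob      | Keyboard | 9        | 1407.3 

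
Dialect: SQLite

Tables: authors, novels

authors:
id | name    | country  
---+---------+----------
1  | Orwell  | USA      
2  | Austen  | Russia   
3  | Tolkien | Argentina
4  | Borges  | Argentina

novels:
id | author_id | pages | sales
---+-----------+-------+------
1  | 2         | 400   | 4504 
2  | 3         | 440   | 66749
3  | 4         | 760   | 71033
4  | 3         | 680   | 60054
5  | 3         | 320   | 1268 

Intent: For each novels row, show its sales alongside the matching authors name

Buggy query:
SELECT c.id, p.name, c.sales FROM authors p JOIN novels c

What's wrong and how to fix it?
Bug: JOIN with no ON clause produces a cartesian product; every novels row pairs with every authors row

Fix: Add ON c.author_id = p.id to the JOIN

Corrected query:
SELECT c.id, p.name, c.sales FROM authors p JOIN novels c ON c.author_id = p.id

Result:
id | name    | sales
---+---------+------
1  | Austen  | 4504 
2  | Tolkien | 66749
3  | Borges  | 71033
4  | Tolkien | 60054
5  | Tolkien | 1268 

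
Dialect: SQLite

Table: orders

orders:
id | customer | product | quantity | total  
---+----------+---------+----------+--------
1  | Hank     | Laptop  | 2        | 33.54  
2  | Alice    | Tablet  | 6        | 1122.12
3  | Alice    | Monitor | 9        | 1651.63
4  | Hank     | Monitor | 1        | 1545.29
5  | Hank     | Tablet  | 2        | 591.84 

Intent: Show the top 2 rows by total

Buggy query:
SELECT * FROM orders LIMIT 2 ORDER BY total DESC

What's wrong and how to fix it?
Bug: ORDER BY cannot follow LIMIT; LIMIT is the final clause

Fix: Swap the clauses: ORDER BY first, then LIMIT

Corrected query:
SELECT * FROM orders ORDER BY total DESC LIMIT 2

Result:
id | customer | product | quantity | total  
---+----------+---------+----------+--------
3  | Alice    | Monitor | 9        | 1651.63
4  | Hank     | Monitor | 1        | 1545.29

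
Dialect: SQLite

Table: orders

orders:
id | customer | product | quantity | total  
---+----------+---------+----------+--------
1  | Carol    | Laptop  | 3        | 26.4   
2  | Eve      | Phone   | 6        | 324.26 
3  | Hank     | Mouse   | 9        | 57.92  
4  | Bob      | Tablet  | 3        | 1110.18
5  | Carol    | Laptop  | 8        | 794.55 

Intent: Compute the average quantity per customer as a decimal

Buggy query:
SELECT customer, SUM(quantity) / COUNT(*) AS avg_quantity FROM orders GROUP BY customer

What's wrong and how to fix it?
Bug: SUM(quantity) and COUNT(*) are both integers; the division truncates the fractional part

Fix: Multiply by 1.0 (or CAST to REAL) to force floating-point division

Corrected query:
SELECT customer, SUM(quantity) * 1.0 / COUNT(*) AS avg_quantity FROM orders GROUP BY customer

Result:
customer | avg_quantity
---------+-------------
Bob      | 3           
Carol    | 5.5         
Eve      | 6           
Hank     | 9           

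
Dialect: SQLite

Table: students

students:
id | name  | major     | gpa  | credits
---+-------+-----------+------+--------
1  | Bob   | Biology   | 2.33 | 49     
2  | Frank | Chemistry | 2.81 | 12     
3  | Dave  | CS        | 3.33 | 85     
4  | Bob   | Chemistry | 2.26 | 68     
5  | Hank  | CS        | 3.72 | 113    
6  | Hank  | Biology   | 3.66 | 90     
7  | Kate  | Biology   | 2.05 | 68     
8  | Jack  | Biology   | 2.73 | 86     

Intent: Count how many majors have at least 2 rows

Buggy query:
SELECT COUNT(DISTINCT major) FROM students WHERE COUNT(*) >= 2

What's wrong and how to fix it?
Bug: COUNT(*) cannot appear in WHERE; the per-group count doesn't exist yet

Fix: Group first with HAVING COUNT(*) >= 2, then COUNT the resulting groups

Corrected query:
SELECT COUNT(*) FROM (SELECT major FROM students GROUP BY major HAVING COUNT(*) >= 2)

Result:
COUNT(*)
--------
3       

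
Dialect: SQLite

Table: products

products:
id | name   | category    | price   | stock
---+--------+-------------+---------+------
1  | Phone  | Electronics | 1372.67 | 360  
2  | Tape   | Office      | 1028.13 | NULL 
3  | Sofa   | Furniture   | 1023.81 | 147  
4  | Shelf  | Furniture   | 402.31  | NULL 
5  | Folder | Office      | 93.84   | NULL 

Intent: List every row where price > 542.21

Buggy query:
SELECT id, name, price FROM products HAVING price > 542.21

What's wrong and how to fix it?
Bug: This is a non-aggregate query (no GROUP BY, no aggregates), so in SQLite the HAVING clause is invalid here; a row-level condition belongs in WHERE

Fix: Replace HAVING with WHERE since the condition applies to individual rows

Corrected query:
SELECT id, name, price FROM products WHERE price > 542.21

Result:
id | name  | price  
---+-------+--------
1  | Phone | 1372.67
2  | Tape  | 1028.13
3  | Sofa  | 1023.81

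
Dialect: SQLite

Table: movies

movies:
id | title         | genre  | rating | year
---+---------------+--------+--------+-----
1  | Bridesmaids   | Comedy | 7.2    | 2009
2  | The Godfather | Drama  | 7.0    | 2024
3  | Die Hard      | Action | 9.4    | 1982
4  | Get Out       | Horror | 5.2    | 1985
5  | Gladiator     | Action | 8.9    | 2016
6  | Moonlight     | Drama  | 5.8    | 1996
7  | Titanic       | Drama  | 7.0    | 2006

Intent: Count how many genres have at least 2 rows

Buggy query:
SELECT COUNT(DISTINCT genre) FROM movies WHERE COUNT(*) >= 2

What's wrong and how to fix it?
Bug: WHERE filters individual rows, not groups, so a group-level COUNT is invalid there

Fix: Group first with HAVING COUNT(*) >= 2, then COUNT the resulting groups

Corrected query:
SELECT COUNT(*) FROM (SELECT genre FROM movies GROUP BY genre HAVING COUNT(*) >= 2)

Result:
COUNT(*)
--------
2       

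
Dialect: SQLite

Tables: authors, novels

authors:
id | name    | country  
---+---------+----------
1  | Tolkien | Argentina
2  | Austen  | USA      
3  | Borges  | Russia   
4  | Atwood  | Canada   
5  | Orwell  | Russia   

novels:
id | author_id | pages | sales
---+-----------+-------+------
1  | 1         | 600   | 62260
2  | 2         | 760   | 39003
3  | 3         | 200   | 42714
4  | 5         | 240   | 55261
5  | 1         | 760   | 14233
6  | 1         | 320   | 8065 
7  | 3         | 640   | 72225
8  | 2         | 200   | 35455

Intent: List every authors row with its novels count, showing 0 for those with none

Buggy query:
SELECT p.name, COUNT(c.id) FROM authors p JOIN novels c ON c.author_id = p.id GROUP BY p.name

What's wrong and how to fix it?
Bug: INNER JOIN drops authors rows that have no matching novels rows

Fix: Use LEFT JOIN so parents without children still appear (COUNT(c.id) gives 0)

Corrected query:
SELECT p.name, COUNT(c.id) FROM authors p LEFT JOIN novels c ON c.author_id = p.id GROUP BY p.name

Result:
name    | COUNT(c.id)
--------+------------
Atwood  | 0          
Austen  | 2          
Borges  | 2          
Orwell  | 1          
Tolkien | 3          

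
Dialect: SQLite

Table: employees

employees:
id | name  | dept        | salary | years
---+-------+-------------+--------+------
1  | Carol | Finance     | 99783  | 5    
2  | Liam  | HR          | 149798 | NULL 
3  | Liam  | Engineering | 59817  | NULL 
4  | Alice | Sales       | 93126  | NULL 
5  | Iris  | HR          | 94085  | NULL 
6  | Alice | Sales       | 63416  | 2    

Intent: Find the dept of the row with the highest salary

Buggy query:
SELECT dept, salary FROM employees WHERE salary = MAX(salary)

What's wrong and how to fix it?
Bug: WHERE is evaluated per row; an aggregate over the whole table isn't defined there

Fix: Wrap MAX in a scalar subquery so WHERE compares against a single value

Corrected query:
SELECT dept, salary FROM employees WHERE salary = (SELECT MAX(salary) FROM employees)

Result:
dept | salary
-----+-------
HR   | 149798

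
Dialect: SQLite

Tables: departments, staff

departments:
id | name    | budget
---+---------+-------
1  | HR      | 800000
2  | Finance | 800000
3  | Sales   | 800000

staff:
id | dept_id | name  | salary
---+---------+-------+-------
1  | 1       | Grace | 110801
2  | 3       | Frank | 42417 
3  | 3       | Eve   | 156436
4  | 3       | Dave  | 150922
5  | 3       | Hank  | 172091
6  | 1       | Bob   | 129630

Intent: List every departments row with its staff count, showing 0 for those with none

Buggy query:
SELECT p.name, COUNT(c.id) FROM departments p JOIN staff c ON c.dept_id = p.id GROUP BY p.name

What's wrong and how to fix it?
Bug: An inner join excludes parents with zero children

Fix: Use LEFT JOIN so parents without children still appear (COUNT(c.id) gives 0)

Corrected query:
SELECT p.name, COUNT(c.id) FROM departments p LEFT JOIN staff c ON c.dept_id = p.id GROUP BY p.name

Result:
name    | COUNT(c.id)
--------+------------
Finance | 0          
HR      | 2          
Sales   | 4          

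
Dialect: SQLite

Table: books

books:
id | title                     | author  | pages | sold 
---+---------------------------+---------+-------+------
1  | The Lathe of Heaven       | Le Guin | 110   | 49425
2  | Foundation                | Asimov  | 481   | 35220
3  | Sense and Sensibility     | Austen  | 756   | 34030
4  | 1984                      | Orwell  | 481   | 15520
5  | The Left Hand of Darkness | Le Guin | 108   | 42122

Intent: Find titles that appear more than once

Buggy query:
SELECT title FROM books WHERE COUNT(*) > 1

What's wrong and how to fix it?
Bug: WHERE can't reference COUNT(*); aggregates are computed after WHERE

Fix: Group first, then use HAVING for the count condition

Corrected query:
SELECT title FROM books GROUP BY title HAVING COUNT(*) > 1

Result:
(no rows)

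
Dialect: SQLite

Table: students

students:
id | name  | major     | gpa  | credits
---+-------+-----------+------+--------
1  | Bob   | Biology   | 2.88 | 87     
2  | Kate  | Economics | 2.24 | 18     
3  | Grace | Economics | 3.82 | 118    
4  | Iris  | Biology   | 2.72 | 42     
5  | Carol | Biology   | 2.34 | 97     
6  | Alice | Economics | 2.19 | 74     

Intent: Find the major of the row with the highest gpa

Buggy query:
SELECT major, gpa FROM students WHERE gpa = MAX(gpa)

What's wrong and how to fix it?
Bug: MAX(gpa) is an aggregate and cannot be used directly in WHERE

Fix: Use a subquery: WHERE gpa = (SELECT MAX(gpa) FROM students)

Corrected query:
SELECT major, gpa FROM students WHERE gpa = (SELECT MAX(gpa) FROM students)

Result:
major     | gpa 
----------+-----
Economics | 3.82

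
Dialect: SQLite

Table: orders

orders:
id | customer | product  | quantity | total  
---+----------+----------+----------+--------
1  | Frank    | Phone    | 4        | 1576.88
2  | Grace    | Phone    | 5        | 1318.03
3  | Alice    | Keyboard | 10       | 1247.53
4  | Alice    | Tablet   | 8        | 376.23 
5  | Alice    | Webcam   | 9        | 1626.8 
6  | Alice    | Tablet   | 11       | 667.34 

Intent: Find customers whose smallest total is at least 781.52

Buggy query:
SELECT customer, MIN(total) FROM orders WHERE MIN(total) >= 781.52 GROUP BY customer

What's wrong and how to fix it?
Bug: MIN() in WHERE is a misuse of aggregate

Fix: Replace WHERE with HAVING after the GROUP BY

Corrected query:
SELECT customer, MIN(total) FROM orders GROUP BY customer HAVING MIN(total) >= 781.52

Result:
customer | MIN(total)
---------+-----------
Frank    | 1576.88   
Grace    | 1318.03   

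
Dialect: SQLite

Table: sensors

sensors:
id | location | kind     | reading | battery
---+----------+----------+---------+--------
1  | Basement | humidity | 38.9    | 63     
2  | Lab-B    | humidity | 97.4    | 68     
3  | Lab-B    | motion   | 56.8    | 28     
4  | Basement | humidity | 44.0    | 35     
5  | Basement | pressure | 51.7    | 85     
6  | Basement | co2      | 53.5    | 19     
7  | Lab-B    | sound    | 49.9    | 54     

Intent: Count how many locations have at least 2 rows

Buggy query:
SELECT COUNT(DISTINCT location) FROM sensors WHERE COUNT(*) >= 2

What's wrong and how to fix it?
Bug: COUNT(*) cannot appear in WHERE; the per-group count doesn't exist yet

Fix: Use a subquery that GROUPs and filters with HAVING, then count its rows

Corrected query:
SELECT COUNT(*) FROM (SELECT location FROM sensors GROUP BY location HAVING COUNT(*) >= 2)

Result:
COUNT(*)
--------
2       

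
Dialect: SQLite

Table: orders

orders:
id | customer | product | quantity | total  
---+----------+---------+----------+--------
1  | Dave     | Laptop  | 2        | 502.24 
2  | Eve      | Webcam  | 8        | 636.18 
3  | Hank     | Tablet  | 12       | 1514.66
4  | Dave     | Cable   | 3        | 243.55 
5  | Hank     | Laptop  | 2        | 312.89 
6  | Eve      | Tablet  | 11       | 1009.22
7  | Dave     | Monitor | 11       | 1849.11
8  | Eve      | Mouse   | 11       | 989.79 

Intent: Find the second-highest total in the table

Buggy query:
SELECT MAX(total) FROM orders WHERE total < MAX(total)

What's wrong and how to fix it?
Bug: The inner MAX is an aggregate inside WHERE, which is not allowed

Fix: Put the inner MAX in a scalar subquery

Corrected query:
SELECT MAX(total) FROM orders WHERE total < (SELECT MAX(total) FROM orders)

Result:
MAX(total)
----------
1514.66   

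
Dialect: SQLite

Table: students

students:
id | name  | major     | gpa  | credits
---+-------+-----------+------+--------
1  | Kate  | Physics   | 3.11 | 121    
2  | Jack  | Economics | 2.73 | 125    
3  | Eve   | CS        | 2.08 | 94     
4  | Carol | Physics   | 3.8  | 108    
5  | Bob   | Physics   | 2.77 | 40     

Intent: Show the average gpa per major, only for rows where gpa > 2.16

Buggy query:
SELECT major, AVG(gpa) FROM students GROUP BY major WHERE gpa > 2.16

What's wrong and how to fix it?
Bug: Row-level WHERE must come before GROUP BY in the clause order

Fix: Move the WHERE clause before GROUP BY

Corrected query:
SELECT major, AVG(gpa) FROM students WHERE gpa > 2.16 GROUP BY major

Result:
major     | AVG(gpa)
----------+---------
Economics | 2.73    
Physics   | 3.226667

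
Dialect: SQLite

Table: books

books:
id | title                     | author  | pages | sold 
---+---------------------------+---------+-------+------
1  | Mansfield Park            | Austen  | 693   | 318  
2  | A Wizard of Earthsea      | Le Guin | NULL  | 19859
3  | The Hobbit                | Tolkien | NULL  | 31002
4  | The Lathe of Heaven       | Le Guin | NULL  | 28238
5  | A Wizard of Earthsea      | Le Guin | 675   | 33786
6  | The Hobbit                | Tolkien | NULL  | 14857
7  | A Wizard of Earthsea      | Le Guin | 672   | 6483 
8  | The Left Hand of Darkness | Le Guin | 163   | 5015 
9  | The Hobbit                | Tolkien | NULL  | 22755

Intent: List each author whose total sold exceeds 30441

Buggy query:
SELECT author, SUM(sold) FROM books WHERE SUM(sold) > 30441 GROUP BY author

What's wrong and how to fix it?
Bug: Aggregate functions cannot appear in a WHERE clause

Fix: Move the aggregate condition to a HAVING clause

Corrected query:
SELECT author, SUM(sold) FROM books GROUP BY author HAVING SUM(sold) > 30441

Result:
author  | SUM(sold)
--------+----------
Le Guin | 93381    
Tolkien | 68614    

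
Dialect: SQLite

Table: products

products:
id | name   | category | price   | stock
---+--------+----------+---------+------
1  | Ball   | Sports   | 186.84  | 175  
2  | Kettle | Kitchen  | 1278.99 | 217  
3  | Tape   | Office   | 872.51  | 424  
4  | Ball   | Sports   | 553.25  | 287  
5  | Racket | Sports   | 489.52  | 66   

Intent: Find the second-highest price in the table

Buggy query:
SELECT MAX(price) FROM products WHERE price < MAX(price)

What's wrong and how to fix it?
Bug: The inner MAX is an aggregate inside WHERE, which is not allowed

Fix: Compute the overall MAX in a subquery, then take MAX of rows below it

Corrected query:
SELECT MAX(price) FROM products WHERE price < (SELECT MAX(price) FROM products)

Result:
MAX(price)
----------
872.51    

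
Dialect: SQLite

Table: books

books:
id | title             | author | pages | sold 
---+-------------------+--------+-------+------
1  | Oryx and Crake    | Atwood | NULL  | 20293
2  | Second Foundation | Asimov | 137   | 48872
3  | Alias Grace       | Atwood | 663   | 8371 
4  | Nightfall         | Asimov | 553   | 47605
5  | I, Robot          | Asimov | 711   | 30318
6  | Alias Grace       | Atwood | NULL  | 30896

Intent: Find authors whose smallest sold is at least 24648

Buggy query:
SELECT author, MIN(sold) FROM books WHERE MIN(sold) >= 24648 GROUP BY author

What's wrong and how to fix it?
Bug: MIN() in WHERE is a misuse of aggregate

Fix: Use HAVING for the per-group MIN condition

Corrected query:
SELECT author, MIN(sold) FROM books GROUP BY author HAVING MIN(sold) >= 24648

Result:
author | MIN(sold)
-------+----------
Asimov | 30318    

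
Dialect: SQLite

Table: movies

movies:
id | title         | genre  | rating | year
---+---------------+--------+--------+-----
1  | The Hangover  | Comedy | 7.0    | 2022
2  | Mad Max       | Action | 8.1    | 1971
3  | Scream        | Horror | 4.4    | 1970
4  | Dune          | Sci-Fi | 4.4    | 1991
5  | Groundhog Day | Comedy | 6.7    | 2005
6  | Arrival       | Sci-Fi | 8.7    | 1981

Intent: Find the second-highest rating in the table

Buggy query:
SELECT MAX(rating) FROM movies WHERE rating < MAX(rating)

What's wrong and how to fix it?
Bug: The inner MAX is an aggregate inside WHERE, which is not allowed

Fix: Compute the overall MAX in a subquery, then take MAX of rows below it

Corrected query:
SELECT MAX(rating) FROM movies WHERE rating < (SELECT MAX(rating) FROM movies)

Result:
MAX(rating)
-----------
8.1        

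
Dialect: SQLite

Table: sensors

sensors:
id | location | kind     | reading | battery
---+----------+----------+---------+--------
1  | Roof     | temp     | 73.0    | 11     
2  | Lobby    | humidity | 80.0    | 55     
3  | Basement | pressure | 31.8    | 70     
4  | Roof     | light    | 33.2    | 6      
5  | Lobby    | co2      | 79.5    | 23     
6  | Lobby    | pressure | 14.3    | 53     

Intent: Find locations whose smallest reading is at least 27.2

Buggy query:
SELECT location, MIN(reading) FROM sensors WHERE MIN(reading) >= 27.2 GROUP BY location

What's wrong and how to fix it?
Bug: MIN() in WHERE is a misuse of aggregate

Fix: Use HAVING for the per-group MIN condition

Corrected query:
SELECT location, MIN(reading) FROM sensors GROUP BY location HAVING MIN(reading) >= 27.2

Result:
location | MIN(reading)
---------+-------------
Basement | 31.8        
Roof     | 33.2        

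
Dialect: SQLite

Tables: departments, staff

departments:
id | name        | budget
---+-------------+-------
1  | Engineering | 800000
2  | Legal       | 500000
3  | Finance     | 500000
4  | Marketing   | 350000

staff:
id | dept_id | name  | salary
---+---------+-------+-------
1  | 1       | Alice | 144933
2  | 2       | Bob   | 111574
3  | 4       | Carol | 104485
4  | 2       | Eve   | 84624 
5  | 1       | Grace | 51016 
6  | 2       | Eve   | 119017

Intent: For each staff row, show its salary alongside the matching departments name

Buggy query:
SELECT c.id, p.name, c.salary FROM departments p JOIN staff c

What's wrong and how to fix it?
Bug: Missing join condition: each staff row is matched to all departments rows instead of just its own

Fix: Specify the join condition linking the foreign key to the parent id

Corrected query:
SELECT c.id, p.name, c.salary FROM departments p JOIN staff c ON c.dept_id = p.id

Result:
id | name        | salary
---+-------------+-------
1  | Engineering | 144933
2  | Legal       | 111574
3  | Marketing   | 104485
4  | Legal       | 84624 
5  | Engineering | 51016 
6  | Legal       | 119017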